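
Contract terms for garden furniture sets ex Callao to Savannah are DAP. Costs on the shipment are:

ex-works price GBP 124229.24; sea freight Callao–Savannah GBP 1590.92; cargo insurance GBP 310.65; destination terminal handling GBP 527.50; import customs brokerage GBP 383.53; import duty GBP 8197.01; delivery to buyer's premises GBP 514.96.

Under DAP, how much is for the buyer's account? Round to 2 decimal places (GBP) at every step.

DAP: the seller bears all costs to the named destination except import duty and clearance.
Seller's account: goods 124229.24 + freight 1590.92 + insurance 310.65 + destination terminal 527.50 + delivery 514.96 = 127173.27
Buyer's account: brokerage 383.53 + duty 8197.01 = 8580.54

Buyer's account: GBP 8580.54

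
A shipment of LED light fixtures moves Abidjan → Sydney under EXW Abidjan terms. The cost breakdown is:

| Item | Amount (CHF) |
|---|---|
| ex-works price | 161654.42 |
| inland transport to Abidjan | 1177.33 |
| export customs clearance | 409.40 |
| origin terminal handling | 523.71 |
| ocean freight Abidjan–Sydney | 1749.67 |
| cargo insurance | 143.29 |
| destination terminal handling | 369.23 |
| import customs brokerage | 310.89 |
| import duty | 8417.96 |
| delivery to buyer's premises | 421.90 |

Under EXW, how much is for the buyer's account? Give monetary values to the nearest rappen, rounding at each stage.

EXW: the seller makes goods available at their premises; the buyer bears all onward costs.
Seller's account: goods 161654.42 = 161654.42
Buyer's account: inland to port 1177.33 + export clearance 409.40 + origin terminal 523.71 + freight 1749.67 + insurance 143.29 + destination terminal 369.23 + brokerage 310.89 + duty 8417.96 + delivery 421.90 = 13523.38

Buyer's account: CHF 13523.38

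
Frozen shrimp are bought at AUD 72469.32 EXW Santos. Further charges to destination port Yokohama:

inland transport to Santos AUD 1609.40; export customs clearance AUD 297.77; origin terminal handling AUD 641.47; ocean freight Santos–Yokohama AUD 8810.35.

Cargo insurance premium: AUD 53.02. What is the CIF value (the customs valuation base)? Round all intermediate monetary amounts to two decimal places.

CIF = EXW price + pre-shipment costs + freight + insurance
CIF = 72469.32 + 1609.40 + 297.77 + 641.47 + 8810.35 + 53.02 = 83881.33

CIF value: AUD 83881.33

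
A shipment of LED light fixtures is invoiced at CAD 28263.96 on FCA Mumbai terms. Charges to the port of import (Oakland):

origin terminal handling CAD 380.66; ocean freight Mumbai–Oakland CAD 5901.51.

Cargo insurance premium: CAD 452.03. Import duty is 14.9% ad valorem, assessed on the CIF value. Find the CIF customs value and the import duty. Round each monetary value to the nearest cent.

CIF = FCA price + pre-shipment costs + freight + insurance
CIF = 28263.96 + 380.66 + 5901.51 + 452.03 = 34998.16
Import duty = 34998.16 × 14.9% = 5214.73

CIF value: CAD 34998.16; import duty: CAD 5214.73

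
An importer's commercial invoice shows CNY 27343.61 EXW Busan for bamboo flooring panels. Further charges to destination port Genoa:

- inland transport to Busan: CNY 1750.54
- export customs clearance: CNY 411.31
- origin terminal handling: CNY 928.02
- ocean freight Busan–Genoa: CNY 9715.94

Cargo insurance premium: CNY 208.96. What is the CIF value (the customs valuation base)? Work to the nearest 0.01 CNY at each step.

CIF = EXW price + pre-shipment costs + freight + insurance
CIF = 27343.61 + 1750.54 + 411.31 + 928.02 + 9715.94 + 208.96 = 40358.38

CIF value: CNY 40358.38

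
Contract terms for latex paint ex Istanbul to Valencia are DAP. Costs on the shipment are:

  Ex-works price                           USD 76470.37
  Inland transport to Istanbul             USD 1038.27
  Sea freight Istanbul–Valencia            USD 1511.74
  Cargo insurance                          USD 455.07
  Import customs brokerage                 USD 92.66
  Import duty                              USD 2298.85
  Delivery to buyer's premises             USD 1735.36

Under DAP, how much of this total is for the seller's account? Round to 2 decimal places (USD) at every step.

Seller's account: USD 81210.81

DAP: the seller bears all costs to the named destination except import duty and clearance.
Seller's account: goods 76470.37 + inland to port 1038.27 + freight 1511.74 + insurance 455.07 + delivery 1735.36 = 81210.81
Buyer's account: brokerage 92.66 + duty 2298.85 = 2391.51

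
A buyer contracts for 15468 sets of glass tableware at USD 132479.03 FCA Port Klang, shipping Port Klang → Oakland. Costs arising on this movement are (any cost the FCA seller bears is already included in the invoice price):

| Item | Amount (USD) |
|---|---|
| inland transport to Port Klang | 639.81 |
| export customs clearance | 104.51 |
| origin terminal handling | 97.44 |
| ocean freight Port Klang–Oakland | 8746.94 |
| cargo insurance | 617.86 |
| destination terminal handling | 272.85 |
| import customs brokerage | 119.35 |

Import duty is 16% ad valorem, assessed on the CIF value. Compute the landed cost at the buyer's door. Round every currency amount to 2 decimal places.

FCA: the seller delivers export-cleared goods to the carrier; the buyer bears costs from that point.
Already in the invoice (seller's account under FCA): inland to port, export clearance — exclude.
CIF value = FCA price + origin terminal + freight + insurance = 132479.03 + 97.44 + 8746.94 + 617.86 = 141941.27
Import duty = 141941.27 × 16% = 22710.60
Buyer bears: origin terminal 97.44 + freight 8746.94 + insurance 617.86 + destination terminal 272.85 + brokerage 119.35 + duty 22710.60 = 32565.04
Landed cost = invoice 132479.03 + 32565.04 = 165044.07

Total landed cost: USD 165044.07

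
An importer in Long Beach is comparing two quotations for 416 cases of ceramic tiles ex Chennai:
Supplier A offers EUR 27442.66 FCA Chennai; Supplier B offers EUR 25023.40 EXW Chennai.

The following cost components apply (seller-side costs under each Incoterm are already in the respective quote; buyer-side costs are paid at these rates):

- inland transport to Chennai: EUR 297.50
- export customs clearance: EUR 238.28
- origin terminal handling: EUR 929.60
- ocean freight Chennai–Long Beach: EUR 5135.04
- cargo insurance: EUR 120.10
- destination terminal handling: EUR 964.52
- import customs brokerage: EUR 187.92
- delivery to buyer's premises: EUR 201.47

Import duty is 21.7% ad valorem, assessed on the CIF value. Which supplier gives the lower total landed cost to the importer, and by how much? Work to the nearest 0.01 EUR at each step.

Supplier B is cheaper by EUR 2292.20

Supplier A (FCA):
CIF value = FCA price + origin terminal + freight + insurance = 27442.66 + 929.60 + 5135.04 + 120.10 = 33627.40
Import duty = 33627.40 × 21.7% = 7297.15
Buyer bears (A): 929.60 + 5135.04 + 120.10 + 964.52 + 187.92 + 201.47 = 7538.65
Landed cost (A) = invoice 27442.66 + 7538.65 + duty 7297.15 = 42278.46
Supplier B (EXW):
CIF value = EXW price + inland to port + export clearance + origin terminal + freight + insurance = 25023.40 + 297.50 + 238.28 + 929.60 + 5135.04 + 120.10 = 31743.92
Import duty = 31743.92 × 21.7% = 6888.43
Buyer bears (B): 297.50 + 238.28 + 929.60 + 5135.04 + 120.10 + 964.52 + 187.92 + 201.47 = 8074.43
Landed cost (B) = invoice 25023.40 + 8074.43 + duty 6888.43 = 39986.26
Difference = |42278.46 − 39986.26| = 2292.20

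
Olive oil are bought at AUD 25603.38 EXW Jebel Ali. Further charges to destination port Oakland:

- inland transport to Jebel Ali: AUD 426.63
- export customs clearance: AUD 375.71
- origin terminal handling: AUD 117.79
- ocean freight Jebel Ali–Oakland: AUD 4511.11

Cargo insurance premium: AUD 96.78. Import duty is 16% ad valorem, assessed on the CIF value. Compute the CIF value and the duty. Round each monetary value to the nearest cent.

CIF value: AUD 31131.40; import duty: AUD 4981.02

CIF = EXW price + pre-shipment costs + freight + insurance
CIF = 25603.38 + 426.63 + 375.71 + 117.79 + 4511.11 + 96.78 = 31131.40
Import duty = 31131.40 × 16% = 4981.02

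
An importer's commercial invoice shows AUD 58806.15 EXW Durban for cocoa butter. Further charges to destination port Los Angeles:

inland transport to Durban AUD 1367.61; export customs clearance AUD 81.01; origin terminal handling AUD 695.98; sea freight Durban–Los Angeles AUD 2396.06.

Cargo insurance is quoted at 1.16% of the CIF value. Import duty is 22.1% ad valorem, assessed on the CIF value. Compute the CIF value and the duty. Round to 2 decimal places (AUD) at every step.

CIF value: AUD 64090.26; import duty: AUD 14163.95

Let C be the CIF value. C = EXW price + pre-shipment costs + freight + 1.16% × C
C − 1.16% × C = 58806.15 + 1367.61 + 81.01 + 695.98 + 2396.06
0.9884 × C = 63346.81
C = 63346.81 / 0.9884 = 64090.26
Insurance premium = 1.16% × 64090.26 = 743.45
Import duty = 64090.26 × 22.1% = 14163.95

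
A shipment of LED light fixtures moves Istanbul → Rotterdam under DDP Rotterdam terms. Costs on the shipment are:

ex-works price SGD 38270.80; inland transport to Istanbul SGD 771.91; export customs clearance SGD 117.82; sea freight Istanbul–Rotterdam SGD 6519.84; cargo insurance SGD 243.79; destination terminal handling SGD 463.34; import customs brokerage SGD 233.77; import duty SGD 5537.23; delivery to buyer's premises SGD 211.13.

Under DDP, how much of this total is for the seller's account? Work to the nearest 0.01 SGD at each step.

Seller's account: SGD 52369.63

DDP: the seller bears all costs including import duty.
Seller's account: goods 38270.80 + inland to port 771.91 + export clearance 117.82 + freight 6519.84 + insurance 243.79 + destination terminal 463.34 + brokerage 233.77 + duty 5537.23 + delivery 211.13 = 52369.63
Buyer's account: 0.00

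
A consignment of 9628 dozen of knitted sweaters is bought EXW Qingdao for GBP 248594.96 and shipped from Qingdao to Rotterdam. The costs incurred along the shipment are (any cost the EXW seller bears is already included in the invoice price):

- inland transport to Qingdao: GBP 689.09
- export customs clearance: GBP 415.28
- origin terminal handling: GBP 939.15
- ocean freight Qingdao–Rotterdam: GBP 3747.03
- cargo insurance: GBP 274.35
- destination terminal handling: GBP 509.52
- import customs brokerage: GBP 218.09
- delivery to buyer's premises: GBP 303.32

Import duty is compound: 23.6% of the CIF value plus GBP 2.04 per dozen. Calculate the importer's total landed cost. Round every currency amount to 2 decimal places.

Total landed cost: GBP 335431.64

EXW: the seller makes goods available at their premises; the buyer bears all onward costs.
CIF value = EXW price + inland to port + export clearance + origin terminal + freight + insurance = 248594.96 + 689.09 + 415.28 + 939.15 + 3747.03 + 274.35 = 254659.86
Ad valorem component: 254659.86 × 23.6% = 60099.73
Specific component: 9628 × 2.04 = 19641.12
Import duty = 60099.73 + 19641.12 = 79740.85
Buyer bears: inland to port 689.09 + export clearance 415.28 + origin terminal 939.15 + freight 3747.03 + insurance 274.35 + destination terminal 509.52 + brokerage 218.09 + delivery 303.32 + duty 79740.85 = 86836.68
Landed cost = invoice 248594.96 + 86836.68 = 335431.64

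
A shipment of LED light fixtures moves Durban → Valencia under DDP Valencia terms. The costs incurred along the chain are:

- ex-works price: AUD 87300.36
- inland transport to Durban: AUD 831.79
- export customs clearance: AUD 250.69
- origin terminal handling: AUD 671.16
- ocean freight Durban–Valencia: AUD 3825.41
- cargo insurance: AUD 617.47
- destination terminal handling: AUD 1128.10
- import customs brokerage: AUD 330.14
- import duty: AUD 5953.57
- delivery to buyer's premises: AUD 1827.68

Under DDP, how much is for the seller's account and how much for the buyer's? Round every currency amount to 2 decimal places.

DDP: the seller bears all costs including import duty.
Seller's account: goods 87300.36 + inland to port 831.79 + export clearance 250.69 + origin terminal 671.16 + freight 3825.41 + insurance 617.47 + destination terminal 1128.10 + brokerage 330.14 + duty 5953.57 + delivery 1827.68 = 102736.37
Buyer's account: 0.00

Seller: AUD 102736.37; buyer: AUD 0.00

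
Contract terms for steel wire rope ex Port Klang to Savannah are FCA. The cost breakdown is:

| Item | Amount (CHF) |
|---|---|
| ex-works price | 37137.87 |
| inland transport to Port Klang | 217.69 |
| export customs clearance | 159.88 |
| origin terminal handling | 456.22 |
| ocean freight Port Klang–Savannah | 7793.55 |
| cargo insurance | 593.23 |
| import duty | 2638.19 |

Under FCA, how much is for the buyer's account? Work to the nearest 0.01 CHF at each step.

Buyer's account: CHF 11481.19

FCA: the seller delivers export-cleared goods to the carrier; the buyer bears costs from that point.
Seller's account: goods 37137.87 + inland to port 217.69 + export clearance 159.88 = 37515.44
Buyer's account: origin terminal 456.22 + freight 7793.55 + insurance 593.23 + duty 2638.19 = 11481.19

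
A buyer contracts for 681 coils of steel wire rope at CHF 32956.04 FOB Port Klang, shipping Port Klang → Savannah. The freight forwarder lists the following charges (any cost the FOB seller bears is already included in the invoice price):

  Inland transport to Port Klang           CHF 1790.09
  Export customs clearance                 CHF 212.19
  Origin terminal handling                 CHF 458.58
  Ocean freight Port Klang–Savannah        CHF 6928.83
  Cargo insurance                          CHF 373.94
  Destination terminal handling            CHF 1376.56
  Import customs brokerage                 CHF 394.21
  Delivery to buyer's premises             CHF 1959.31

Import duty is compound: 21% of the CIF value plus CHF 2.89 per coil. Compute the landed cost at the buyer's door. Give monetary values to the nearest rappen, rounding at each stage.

FOB: the seller bears costs until goods are on board at the origin port; the buyer bears freight, insurance and all costs thereafter.
Already in the invoice (seller's account under FOB): inland to port, export clearance, origin terminal — exclude.
CIF value = FOB price + freight + insurance = 32956.04 + 6928.83 + 373.94 = 40258.81
Ad valorem component: 40258.81 × 21% = 8454.35
Specific component: 681 × 2.89 = 1968.09
Import duty = 8454.35 + 1968.09 = 10422.44
Buyer bears: freight 6928.83 + insurance 373.94 + destination terminal 1376.56 + brokerage 394.21 + delivery 1959.31 + duty 10422.44 = 21455.29
Landed cost = invoice 32956.04 + 21455.29 = 54411.33

Total landed cost: CHF 54411.33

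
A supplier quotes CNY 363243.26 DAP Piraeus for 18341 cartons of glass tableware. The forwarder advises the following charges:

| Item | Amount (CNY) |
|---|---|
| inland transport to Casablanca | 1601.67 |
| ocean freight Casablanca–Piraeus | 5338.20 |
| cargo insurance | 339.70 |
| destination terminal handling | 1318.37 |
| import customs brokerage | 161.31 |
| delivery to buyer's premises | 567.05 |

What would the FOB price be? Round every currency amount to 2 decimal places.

FOB price: CNY 355679.94

Not relevant to the conversion: inland to port — on the seller under both DAP and FOB; already in the DAP price and stays in the FOB price. brokerage — on the buyer under both terms; not part of either seller's price.
From DAP to FOB, the seller no longer bears: freight, insurance, destination terminal, delivery.
FOB price = 363243.26 − 5338.20 − 339.70 − 1318.37 − 567.05 = 355679.94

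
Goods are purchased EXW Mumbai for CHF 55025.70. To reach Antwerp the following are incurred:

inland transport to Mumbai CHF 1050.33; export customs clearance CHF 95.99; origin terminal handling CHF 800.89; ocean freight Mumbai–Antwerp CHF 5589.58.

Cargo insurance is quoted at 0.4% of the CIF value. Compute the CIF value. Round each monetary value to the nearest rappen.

CIF value: CHF 62813.74

Let C be the CIF value. C = EXW price + pre-shipment costs + freight + 0.4% × C
C − 0.4% × C = 55025.70 + 1050.33 + 95.99 + 800.89 + 5589.58
0.996 × C = 62562.49
C = 62562.49 / 0.996 = 62813.74
Insurance premium = 0.4% × 62813.74 = 251.25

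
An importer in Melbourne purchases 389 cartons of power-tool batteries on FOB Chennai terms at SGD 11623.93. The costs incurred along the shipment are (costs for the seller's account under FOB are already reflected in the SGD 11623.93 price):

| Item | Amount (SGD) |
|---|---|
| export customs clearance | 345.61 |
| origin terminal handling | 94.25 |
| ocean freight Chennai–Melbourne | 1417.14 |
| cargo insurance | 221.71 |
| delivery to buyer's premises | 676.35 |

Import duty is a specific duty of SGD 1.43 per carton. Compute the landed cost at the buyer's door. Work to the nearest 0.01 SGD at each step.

Total landed cost: SGD 14495.40

FOB: the seller bears costs until goods are on board at the origin port; the buyer bears freight, insurance and all costs thereafter.
Already in the invoice (seller's account under FOB): export clearance, origin terminal — exclude.
CIF value = FOB price + freight + insurance = 11623.93 + 1417.14 + 221.71 = 13262.78
Import duty = 389 × 1.43 = 556.27
Buyer bears: freight 1417.14 + insurance 221.71 + delivery 676.35 + duty 556.27 = 2871.47
Landed cost = invoice 11623.93 + 2871.47 = 14495.40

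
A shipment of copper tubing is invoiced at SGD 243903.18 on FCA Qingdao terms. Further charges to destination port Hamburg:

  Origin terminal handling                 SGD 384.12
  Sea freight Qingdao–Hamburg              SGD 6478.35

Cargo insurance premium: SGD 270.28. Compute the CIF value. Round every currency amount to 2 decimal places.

CIF value: SGD 251035.93

CIF = FCA price + pre-shipment costs + freight + insurance
CIF = 243903.18 + 384.12 + 6478.35 + 270.28 = 251035.93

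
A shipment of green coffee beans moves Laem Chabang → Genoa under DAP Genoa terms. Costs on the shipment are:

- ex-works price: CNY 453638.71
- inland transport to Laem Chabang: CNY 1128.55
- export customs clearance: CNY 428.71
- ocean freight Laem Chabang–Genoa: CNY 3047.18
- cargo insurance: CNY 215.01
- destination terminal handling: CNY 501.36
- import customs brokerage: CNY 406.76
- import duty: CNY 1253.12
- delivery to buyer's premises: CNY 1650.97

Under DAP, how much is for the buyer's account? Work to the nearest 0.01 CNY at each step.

DAP: the seller bears all costs to the named destination except import duty and clearance.
Seller's account: goods 453638.71 + inland to port 1128.55 + export clearance 428.71 + freight 3047.18 + insurance 215.01 + destination terminal 501.36 + delivery 1650.97 = 460610.49
Buyer's account: brokerage 406.76 + duty 1253.12 = 1659.88

Buyer's account: CNY 1659.88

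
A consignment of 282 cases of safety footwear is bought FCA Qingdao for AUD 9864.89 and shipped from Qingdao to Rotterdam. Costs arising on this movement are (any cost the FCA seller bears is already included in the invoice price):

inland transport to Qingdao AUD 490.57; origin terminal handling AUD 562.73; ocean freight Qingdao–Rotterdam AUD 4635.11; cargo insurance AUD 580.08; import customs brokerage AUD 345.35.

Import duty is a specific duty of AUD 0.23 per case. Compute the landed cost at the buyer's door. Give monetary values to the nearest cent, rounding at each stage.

Total landed cost: AUD 16053.02

FCA: the seller delivers export-cleared goods to the carrier; the buyer bears costs from that point.
Already in the invoice (seller's account under FCA): inland to port — exclude.
CIF value = FCA price + origin terminal + freight + insurance = 9864.89 + 562.73 + 4635.11 + 580.08 = 15642.81
Import duty = 282 × 0.23 = 64.86
Buyer bears: origin terminal 562.73 + freight 4635.11 + insurance 580.08 + brokerage 345.35 + duty 64.86 = 6188.13
Landed cost = invoice 9864.89 + 6188.13 = 16053.02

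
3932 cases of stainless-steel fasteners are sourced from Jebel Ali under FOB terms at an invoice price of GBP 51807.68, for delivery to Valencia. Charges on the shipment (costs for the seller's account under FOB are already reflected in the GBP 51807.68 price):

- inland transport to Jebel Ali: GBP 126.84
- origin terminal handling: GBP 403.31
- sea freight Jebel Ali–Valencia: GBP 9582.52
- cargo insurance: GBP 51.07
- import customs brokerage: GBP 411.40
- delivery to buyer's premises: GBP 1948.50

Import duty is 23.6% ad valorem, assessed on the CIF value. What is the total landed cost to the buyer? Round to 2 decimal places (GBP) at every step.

FOB: the seller bears costs until goods are on board at the origin port; the buyer bears freight, insurance and all costs thereafter.
Already in the invoice (seller's account under FOB): inland to port, origin terminal — exclude.
CIF value = FOB price + freight + insurance = 51807.68 + 9582.52 + 51.07 = 61441.27
Import duty = 61441.27 × 23.6% = 14500.14
Buyer bears: freight 9582.52 + insurance 51.07 + brokerage 411.40 + delivery 1948.50 + duty 14500.14 = 26493.63
Landed cost = invoice 51807.68 + 26493.63 = 78301.31

Total landed cost: GBP 78301.31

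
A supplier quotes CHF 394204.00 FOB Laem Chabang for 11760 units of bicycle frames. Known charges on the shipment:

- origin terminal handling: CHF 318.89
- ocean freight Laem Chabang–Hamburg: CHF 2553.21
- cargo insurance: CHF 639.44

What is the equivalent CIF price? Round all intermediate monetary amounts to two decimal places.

Not relevant to the conversion: origin terminal — on the seller under both FOB and CIF; already in the FOB price and stays in the CIF price.
From FOB to CIF, the seller additionally bears: freight, insurance.
CIF price = 394204.00 + 2553.21 + 639.44 = 397396.65

CIF price: CHF 397396.65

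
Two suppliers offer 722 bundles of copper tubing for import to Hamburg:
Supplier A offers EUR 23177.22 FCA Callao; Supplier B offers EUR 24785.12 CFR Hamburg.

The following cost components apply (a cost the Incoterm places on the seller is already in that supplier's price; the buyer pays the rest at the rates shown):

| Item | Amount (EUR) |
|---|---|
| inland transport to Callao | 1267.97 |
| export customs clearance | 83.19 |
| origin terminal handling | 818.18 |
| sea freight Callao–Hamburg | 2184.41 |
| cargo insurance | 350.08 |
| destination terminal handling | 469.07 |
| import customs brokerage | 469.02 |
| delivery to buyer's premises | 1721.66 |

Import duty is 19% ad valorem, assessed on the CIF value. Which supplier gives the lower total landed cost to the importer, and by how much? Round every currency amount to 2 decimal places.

Supplier A (FCA):
CIF value = FCA price + origin terminal + freight + insurance = 23177.22 + 818.18 + 2184.41 + 350.08 = 26529.89
Import duty = 26529.89 × 19% = 5040.68
Buyer bears (A): 818.18 + 2184.41 + 350.08 + 469.07 + 469.02 + 1721.66 = 6012.42
Landed cost (A) = invoice 23177.22 + 6012.42 + duty 5040.68 = 34230.32
Supplier B (CFR):
CIF value = CFR price + insurance = 24785.12 + 350.08 = 25135.20
Import duty = 25135.20 × 19% = 4775.69
Buyer bears (B): 350.08 + 469.07 + 469.02 + 1721.66 = 3009.83
Landed cost (B) = invoice 24785.12 + 3009.83 + duty 4775.69 = 32570.64
Difference = |34230.32 − 32570.64| = 1659.68

Supplier B is cheaper by EUR 1659.68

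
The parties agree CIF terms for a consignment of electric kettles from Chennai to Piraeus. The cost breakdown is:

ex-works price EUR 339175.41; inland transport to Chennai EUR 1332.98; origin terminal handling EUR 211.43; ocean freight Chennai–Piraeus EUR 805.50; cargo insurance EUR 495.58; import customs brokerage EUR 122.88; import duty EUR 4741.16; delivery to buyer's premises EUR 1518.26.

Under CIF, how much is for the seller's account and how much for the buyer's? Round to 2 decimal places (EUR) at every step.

CIF: the seller pays costs through ocean freight and marine insurance to the destination port.
Seller's account: goods 339175.41 + inland to port 1332.98 + origin terminal 211.43 + freight 805.50 + insurance 495.58 = 342020.90
Buyer's account: brokerage 122.88 + duty 4741.16 + delivery 1518.26 = 6382.30

Seller: EUR 342020.90; buyer: EUR 6382.30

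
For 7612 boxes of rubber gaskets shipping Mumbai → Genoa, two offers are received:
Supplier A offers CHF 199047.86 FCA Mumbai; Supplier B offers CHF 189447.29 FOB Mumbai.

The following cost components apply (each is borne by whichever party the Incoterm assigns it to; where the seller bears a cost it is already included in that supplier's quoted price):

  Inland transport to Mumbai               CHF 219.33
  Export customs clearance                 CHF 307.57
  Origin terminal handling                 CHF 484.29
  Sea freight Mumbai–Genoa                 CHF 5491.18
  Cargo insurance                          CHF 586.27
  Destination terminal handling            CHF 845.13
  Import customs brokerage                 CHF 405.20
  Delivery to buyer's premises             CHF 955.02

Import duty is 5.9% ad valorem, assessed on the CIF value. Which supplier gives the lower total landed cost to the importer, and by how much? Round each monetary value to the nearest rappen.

Supplier B is cheaper by CHF 10679.87

Supplier A (FCA):
CIF value = FCA price + origin terminal + freight + insurance = 199047.86 + 484.29 + 5491.18 + 586.27 = 205609.60
Import duty = 205609.60 × 5.9% = 12130.97
Buyer bears (A): 484.29 + 5491.18 + 586.27 + 845.13 + 405.20 + 955.02 = 8767.09
Landed cost (A) = invoice 199047.86 + 8767.09 + duty 12130.97 = 219945.92
Supplier B (FOB):
CIF value = FOB price + freight + insurance = 189447.29 + 5491.18 + 586.27 = 195524.74
Import duty = 195524.74 × 5.9% = 11535.96
Buyer bears (B): 5491.18 + 586.27 + 845.13 + 405.20 + 955.02 = 8282.80
Landed cost (B) = invoice 189447.29 + 8282.80 + duty 11535.96 = 209266.05
Difference = |219945.92 − 209266.05| = 10679.87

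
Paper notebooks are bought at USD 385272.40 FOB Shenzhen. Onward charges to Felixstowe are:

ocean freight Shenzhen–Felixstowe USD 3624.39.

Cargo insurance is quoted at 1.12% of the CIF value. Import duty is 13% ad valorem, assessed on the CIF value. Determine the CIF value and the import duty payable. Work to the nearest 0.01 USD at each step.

CIF value: USD 393301.77; import duty: USD 51129.23

Let C be the CIF value. C = FOB price + freight + 1.12% × C
C − 1.12% × C = 385272.40 + 3624.39
0.9888 × C = 388896.79
C = 388896.79 / 0.9888 = 393301.77
Insurance premium = 1.12% × 393301.77 = 4404.98
Import duty = 393301.77 × 13% = 51129.23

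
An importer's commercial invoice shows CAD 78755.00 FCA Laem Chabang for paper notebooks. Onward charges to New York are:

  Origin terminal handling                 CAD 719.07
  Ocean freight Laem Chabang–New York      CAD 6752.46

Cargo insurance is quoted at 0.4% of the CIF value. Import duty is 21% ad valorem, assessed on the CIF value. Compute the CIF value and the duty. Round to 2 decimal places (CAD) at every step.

CIF value: CAD 86572.82; import duty: CAD 18180.29

Let C be the CIF value. C = FCA price + pre-shipment costs + freight + 0.4% × C
C − 0.4% × C = 78755.00 + 719.07 + 6752.46
0.996 × C = 86226.53
C = 86226.53 / 0.996 = 86572.82
Insurance premium = 0.4% × 86572.82 = 346.29
Import duty = 86572.82 × 21% = 18180.29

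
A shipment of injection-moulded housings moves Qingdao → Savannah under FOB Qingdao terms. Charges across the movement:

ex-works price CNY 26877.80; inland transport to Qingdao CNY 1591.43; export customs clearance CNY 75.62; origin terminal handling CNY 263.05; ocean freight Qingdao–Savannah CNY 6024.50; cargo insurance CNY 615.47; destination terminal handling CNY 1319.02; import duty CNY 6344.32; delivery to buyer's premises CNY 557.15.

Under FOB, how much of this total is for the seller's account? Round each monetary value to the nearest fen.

Seller's account: CNY 28807.90

FOB: the seller bears costs until goods are on board at the origin port; the buyer bears freight, insurance and all costs thereafter.
Seller's account: goods 26877.80 + inland to port 1591.43 + export clearance 75.62 + origin terminal 263.05 = 28807.90
Buyer's account: freight 6024.50 + insurance 615.47 + destination terminal 1319.02 + duty 6344.32 + delivery 557.15 = 14860.46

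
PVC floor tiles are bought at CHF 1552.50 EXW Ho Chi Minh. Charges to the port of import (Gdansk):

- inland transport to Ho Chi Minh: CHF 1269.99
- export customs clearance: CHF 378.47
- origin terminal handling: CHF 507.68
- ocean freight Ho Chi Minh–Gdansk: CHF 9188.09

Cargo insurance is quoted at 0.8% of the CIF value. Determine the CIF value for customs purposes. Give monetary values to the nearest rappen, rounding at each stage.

CIF value: CHF 13000.74

Let C be the CIF value. C = EXW price + pre-shipment costs + freight + 0.8% × C
C − 0.8% × C = 1552.50 + 1269.99 + 378.47 + 507.68 + 9188.09
0.992 × C = 12896.73
C = 12896.73 / 0.992 = 13000.74
Insurance premium = 0.8% × 13000.74 = 104.01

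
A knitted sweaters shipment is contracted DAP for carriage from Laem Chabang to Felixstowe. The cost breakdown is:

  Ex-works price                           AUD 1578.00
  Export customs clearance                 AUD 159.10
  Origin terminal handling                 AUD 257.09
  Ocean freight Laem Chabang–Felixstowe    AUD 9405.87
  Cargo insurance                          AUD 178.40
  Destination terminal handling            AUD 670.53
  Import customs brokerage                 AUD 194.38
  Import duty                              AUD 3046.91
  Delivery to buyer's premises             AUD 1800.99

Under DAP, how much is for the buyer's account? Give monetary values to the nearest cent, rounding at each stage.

Buyer's account: AUD 3241.29

DAP: the seller bears all costs to the named destination except import duty and clearance.
Seller's account: goods 1578.00 + export clearance 159.10 + origin terminal 257.09 + freight 9405.87 + insurance 178.40 + destination terminal 670.53 + delivery 1800.99 = 14049.98
Buyer's account: brokerage 194.38 + duty 3046.91 = 3241.29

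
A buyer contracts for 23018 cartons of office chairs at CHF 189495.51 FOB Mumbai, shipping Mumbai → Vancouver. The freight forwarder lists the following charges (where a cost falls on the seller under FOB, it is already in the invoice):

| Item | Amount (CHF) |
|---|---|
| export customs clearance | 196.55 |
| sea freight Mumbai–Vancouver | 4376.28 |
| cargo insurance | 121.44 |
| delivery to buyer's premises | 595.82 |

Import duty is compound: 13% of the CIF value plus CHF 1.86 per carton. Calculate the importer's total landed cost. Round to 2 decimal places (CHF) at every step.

FOB: the seller bears costs until goods are on board at the origin port; the buyer bears freight, insurance and all costs thereafter.
Already in the invoice (seller's account under FOB): export clearance — exclude.
CIF value = FOB price + freight + insurance = 189495.51 + 4376.28 + 121.44 = 193993.23
Ad valorem component: 193993.23 × 13% = 25219.12
Specific component: 23018 × 1.86 = 42813.48
Import duty = 25219.12 + 42813.48 = 68032.60
Buyer bears: freight 4376.28 + insurance 121.44 + delivery 595.82 + duty 68032.60 = 73126.14
Landed cost = invoice 189495.51 + 73126.14 = 262621.65

Total landed cost: CHF 262621.65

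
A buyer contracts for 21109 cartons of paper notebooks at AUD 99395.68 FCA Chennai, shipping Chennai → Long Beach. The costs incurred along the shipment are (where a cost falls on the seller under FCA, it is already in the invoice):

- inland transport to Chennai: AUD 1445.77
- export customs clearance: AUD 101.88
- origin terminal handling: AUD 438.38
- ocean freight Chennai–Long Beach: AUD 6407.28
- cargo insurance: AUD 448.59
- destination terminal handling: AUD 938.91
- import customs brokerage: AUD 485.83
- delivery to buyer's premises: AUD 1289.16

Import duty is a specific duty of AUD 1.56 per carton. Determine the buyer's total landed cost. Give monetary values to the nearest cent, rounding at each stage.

Total landed cost: AUD 142333.87

FCA: the seller delivers export-cleared goods to the carrier; the buyer bears costs from that point.
Already in the invoice (seller's account under FCA): inland to port, export clearance — exclude.
CIF value = FCA price + origin terminal + freight + insurance = 99395.68 + 438.38 + 6407.28 + 448.59 = 106689.93
Import duty = 21109 × 1.56 = 32930.04
Buyer bears: origin terminal 438.38 + freight 6407.28 + insurance 448.59 + destination terminal 938.91 + brokerage 485.83 + delivery 1289.16 + duty 32930.04 = 42938.19
Landed cost = invoice 99395.68 + 42938.19 = 142333.87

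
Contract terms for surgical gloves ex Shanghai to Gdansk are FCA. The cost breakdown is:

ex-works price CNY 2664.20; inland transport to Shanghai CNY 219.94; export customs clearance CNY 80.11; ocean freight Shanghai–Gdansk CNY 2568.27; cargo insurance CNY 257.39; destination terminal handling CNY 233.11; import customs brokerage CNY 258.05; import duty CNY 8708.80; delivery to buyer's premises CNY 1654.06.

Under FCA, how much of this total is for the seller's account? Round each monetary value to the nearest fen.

FCA: the seller delivers export-cleared goods to the carrier; the buyer bears costs from that point.
Seller's account: goods 2664.20 + inland to port 219.94 + export clearance 80.11 = 2964.25
Buyer's account: freight 2568.27 + insurance 257.39 + destination terminal 233.11 + brokerage 258.05 + duty 8708.80 + delivery 1654.06 = 13679.68

Seller's account: CNY 2964.25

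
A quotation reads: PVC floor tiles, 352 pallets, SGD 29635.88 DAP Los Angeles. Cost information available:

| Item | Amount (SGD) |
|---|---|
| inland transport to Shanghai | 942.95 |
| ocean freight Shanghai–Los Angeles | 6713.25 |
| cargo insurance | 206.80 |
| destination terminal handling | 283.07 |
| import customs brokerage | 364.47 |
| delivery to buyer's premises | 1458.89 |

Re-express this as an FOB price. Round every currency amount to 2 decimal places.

FOB price: SGD 20973.87

Not relevant to the conversion: inland to port — on the seller under both DAP and FOB; already in the DAP price and stays in the FOB price. brokerage — on the buyer under both terms; not part of either seller's price.
From DAP to FOB, the seller no longer bears: freight, insurance, destination terminal, delivery.
FOB price = 29635.88 − 6713.25 − 206.80 − 283.07 − 1458.89 = 20973.87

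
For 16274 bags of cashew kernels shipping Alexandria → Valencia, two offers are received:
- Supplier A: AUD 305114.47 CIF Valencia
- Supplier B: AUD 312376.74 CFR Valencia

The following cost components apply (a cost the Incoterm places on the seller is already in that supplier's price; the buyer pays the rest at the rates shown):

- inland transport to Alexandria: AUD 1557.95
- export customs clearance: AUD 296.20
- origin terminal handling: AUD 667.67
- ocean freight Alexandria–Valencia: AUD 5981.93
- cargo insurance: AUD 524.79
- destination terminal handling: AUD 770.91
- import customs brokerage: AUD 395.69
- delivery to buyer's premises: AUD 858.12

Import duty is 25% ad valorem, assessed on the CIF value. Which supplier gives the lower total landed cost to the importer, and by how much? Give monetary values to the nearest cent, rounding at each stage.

Supplier A is cheaper by AUD 9733.82

Supplier A (CIF):
The CIF price already equals the CIF value: 305114.47
Import duty = 305114.47 × 25% = 76278.62
Buyer bears (A): 770.91 + 395.69 + 858.12 = 2024.72
Landed cost (A) = invoice 305114.47 + 2024.72 + duty 76278.62 = 383417.81
Supplier B (CFR):
CIF value = CFR price + insurance = 312376.74 + 524.79 = 312901.53
Import duty = 312901.53 × 25% = 78225.38
Buyer bears (B): 524.79 + 770.91 + 395.69 + 858.12 = 2549.51
Landed cost (B) = invoice 312376.74 + 2549.51 + duty 78225.38 = 393151.63
Difference = |383417.81 − 393151.63| = 9733.82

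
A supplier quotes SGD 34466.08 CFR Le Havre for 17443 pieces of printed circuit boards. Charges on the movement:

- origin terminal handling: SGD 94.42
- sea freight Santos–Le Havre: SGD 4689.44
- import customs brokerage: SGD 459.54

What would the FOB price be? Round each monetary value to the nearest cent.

Not relevant to the conversion: origin terminal — on the seller under both CFR and FOB; already in the CFR price and stays in the FOB price. brokerage — on the buyer under both terms; not part of either seller's price.
From CFR to FOB, the seller no longer bears: freight.
FOB price = 34466.08 − 4689.44 = 29776.64

FOB price: SGD 29776.64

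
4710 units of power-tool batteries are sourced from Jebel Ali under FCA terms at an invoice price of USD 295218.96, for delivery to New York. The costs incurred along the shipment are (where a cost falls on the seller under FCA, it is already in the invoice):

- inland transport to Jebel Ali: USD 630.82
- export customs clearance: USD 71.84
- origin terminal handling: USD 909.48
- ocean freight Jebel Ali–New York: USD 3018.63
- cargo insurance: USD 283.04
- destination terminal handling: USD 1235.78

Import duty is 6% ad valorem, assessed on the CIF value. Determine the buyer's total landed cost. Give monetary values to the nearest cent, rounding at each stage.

FCA: the seller delivers export-cleared goods to the carrier; the buyer bears costs from that point.
Already in the invoice (seller's account under FCA): inland to port, export clearance — exclude.
CIF value = FCA price + origin terminal + freight + insurance = 295218.96 + 909.48 + 3018.63 + 283.04 = 299430.11
Import duty = 299430.11 × 6% = 17965.81
Buyer bears: origin terminal 909.48 + freight 3018.63 + insurance 283.04 + destination terminal 1235.78 + duty 17965.81 = 23412.74
Landed cost = invoice 295218.96 + 23412.74 = 318631.70

Total landed cost: USD 318631.70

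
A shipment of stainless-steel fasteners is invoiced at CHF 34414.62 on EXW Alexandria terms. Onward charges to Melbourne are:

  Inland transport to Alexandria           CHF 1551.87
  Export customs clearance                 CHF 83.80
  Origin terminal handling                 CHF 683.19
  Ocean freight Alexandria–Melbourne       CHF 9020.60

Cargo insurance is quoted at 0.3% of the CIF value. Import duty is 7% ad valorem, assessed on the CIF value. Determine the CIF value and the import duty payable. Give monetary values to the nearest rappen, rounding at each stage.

Let C be the CIF value. C = EXW price + pre-shipment costs + freight + 0.3% × C
C − 0.3% × C = 34414.62 + 1551.87 + 83.80 + 683.19 + 9020.60
0.997 × C = 45754.08
C = 45754.08 / 0.997 = 45891.76
Insurance premium = 0.3% × 45891.76 = 137.68
Import duty = 45891.76 × 7% = 3212.42

CIF value: CHF 45891.76; import duty: CHF 3212.42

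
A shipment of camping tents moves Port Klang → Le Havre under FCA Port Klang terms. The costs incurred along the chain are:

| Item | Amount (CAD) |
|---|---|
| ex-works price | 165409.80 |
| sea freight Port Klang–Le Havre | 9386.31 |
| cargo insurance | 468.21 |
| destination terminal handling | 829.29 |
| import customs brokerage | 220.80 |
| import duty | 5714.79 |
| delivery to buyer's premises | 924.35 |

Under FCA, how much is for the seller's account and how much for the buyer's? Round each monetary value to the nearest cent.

FCA: the seller delivers export-cleared goods to the carrier; the buyer bears costs from that point.
Seller's account: goods 165409.80 = 165409.80
Buyer's account: freight 9386.31 + insurance 468.21 + destination terminal 829.29 + brokerage 220.80 + duty 5714.79 + delivery 924.35 = 17543.75

Seller: CAD 165409.80; buyer: CAD 17543.75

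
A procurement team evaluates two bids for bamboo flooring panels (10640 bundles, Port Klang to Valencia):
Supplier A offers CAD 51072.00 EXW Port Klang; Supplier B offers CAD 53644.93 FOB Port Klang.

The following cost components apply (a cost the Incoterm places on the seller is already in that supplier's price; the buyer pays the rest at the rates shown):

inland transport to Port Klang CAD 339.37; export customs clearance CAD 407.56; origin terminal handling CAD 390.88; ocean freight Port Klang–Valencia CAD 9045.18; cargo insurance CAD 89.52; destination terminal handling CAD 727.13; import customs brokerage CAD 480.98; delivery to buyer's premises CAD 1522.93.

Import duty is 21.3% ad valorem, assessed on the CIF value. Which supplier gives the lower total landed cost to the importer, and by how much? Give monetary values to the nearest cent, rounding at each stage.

Supplier A (EXW):
CIF value = EXW price + inland to port + export clearance + origin terminal + freight + insurance = 51072.00 + 339.37 + 407.56 + 390.88 + 9045.18 + 89.52 = 61344.51
Import duty = 61344.51 × 21.3% = 13066.38
Buyer bears (A): 339.37 + 407.56 + 390.88 + 9045.18 + 89.52 + 727.13 + 480.98 + 1522.93 = 13003.55
Landed cost (A) = invoice 51072.00 + 13003.55 + duty 13066.38 = 77141.93
Supplier B (FOB):
CIF value = FOB price + freight + insurance = 53644.93 + 9045.18 + 89.52 = 62779.63
Import duty = 62779.63 × 21.3% = 13372.06
Buyer bears (B): 9045.18 + 89.52 + 727.13 + 480.98 + 1522.93 = 11865.74
Landed cost (B) = invoice 53644.93 + 11865.74 + duty 13372.06 = 78882.73
Difference = |77141.93 − 78882.73| = 1740.80

Supplier A is cheaper by CAD 1740.80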